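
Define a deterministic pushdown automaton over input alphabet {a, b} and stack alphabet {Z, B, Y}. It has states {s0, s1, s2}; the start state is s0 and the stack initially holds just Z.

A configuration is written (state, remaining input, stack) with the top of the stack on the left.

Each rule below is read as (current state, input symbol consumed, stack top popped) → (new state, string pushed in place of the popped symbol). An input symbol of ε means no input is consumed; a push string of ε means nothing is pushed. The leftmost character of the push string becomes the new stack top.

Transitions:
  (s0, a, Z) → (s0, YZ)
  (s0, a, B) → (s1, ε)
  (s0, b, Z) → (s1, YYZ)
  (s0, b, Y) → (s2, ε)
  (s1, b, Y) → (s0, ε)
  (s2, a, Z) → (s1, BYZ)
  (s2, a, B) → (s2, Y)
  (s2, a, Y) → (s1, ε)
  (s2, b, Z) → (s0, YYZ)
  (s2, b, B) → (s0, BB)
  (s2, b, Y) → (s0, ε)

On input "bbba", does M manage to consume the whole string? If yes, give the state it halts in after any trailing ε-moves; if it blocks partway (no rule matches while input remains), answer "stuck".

(s0, bbba, Z)
  read b, top Z: go to s1, push YYZ → (s1, bba, YYZ)
  read b, top Y: go to s0, push ε → (s0, ba, YZ)
  read b, top Y: go to s2, push ε → (s2, a, Z)
  read a, top Z: go to s1, push BYZ → (s1, ε, BYZ)
All input consumed; M is in state s1.

s1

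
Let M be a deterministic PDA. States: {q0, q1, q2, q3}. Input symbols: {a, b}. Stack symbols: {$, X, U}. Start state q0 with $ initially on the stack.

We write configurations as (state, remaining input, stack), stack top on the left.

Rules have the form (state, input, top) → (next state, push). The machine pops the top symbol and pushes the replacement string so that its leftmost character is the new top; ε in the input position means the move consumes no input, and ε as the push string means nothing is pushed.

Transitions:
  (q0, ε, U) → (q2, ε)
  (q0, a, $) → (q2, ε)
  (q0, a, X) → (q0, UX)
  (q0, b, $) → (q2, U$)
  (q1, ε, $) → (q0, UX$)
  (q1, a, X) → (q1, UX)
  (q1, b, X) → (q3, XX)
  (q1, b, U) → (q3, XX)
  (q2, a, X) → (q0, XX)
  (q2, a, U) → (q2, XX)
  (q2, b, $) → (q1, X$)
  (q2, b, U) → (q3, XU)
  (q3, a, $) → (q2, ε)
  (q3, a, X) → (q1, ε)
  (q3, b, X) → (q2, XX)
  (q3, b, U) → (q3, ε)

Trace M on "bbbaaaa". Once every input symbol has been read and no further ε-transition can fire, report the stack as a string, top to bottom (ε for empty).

(q0, bbbaaaa, $) ⊢ (q2, bbaaaa, U$) ⊢ (q3, baaaa, XU$) ⊢ (q2, aaaa, XXU$) ⊢ (q0, aaa, XXXU$) ⊢ (q0, aa, UXXXU$) ⊢ (q2, aa, XXXU$) ⊢ (q0, a, XXXXU$) ⊢ (q0, ε, UXXXXU$) ⊢ (q2, ε, XXXXU$)
All input consumed in state q2 with stack XXXXU$.

XXXXU$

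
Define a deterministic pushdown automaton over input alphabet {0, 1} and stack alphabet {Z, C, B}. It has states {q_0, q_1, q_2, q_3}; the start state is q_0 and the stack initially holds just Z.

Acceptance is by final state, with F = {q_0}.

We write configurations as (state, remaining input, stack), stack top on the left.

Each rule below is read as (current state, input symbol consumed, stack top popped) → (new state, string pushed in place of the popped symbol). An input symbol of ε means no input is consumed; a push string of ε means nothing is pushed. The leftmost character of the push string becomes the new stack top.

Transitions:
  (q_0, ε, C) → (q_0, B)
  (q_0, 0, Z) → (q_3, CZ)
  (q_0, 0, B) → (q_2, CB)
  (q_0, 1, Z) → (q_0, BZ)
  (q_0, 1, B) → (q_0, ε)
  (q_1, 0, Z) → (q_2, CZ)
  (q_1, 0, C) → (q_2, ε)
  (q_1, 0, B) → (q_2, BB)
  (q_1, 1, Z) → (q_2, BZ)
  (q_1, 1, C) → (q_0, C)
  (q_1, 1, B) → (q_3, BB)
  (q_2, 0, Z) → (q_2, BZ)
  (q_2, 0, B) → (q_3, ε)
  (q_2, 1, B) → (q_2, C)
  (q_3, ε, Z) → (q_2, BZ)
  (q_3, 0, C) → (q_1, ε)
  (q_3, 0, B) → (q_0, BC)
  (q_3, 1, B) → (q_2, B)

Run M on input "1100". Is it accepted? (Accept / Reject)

Reject

(q_0, 1100, Z)
  read 1, top Z: go to q_0, push BZ → (q_0, 100, BZ)
  read 1, top B: go to q_0, push ε → (q_0, 00, Z)
  read 0, top Z: go to q_3, push CZ → (q_3, 0, CZ)
  read 0, top C: go to q_1, push ε → (q_1, ε, Z)
All input consumed; state q_1 ∉ F and no further ε-move applies.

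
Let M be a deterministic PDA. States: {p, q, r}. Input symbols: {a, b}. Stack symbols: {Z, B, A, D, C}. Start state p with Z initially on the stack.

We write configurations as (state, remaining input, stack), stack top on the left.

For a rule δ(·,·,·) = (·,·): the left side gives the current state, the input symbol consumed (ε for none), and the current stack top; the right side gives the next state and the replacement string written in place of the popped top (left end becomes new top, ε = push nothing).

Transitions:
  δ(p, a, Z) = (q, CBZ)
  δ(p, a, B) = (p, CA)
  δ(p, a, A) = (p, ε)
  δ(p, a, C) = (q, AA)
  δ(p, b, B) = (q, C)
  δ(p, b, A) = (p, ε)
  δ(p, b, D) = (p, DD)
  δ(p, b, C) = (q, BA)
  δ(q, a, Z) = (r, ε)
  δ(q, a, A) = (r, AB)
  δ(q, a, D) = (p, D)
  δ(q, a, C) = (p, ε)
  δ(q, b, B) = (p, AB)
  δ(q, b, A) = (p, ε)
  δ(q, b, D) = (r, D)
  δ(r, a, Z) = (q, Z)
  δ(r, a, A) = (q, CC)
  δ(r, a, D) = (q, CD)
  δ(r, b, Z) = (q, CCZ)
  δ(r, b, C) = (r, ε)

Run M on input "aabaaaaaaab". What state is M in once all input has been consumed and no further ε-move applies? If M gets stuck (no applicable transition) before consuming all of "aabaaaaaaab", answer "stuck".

stuck

(p, aabaaaaaaab, Z)
  read a, top Z: go to q, push CBZ → (q, abaaaaaaab, CBZ)
  read a, top C: go to p, push ε → (p, baaaaaaab, BZ)
  read b, top B: go to q, push C → (q, aaaaaaab, CZ)
  read a, top C: go to p, push ε → (p, aaaaaab, Z)
  read a, top Z: go to q, push CBZ → (q, aaaaab, CBZ)
  read a, top C: go to p, push ε → (p, aaaab, BZ)
  read a, top B: go to p, push CA → (p, aaab, CAZ)
  read a, top C: go to q, push AA → (q, aab, AAAZ)
  read a, top A: go to r, push AB → (r, ab, ABAAZ)
  read a, top A: go to q, push CC → (q, b, CCBAAZ)
No transition for (q, b, top C); M blocks with input b remaining.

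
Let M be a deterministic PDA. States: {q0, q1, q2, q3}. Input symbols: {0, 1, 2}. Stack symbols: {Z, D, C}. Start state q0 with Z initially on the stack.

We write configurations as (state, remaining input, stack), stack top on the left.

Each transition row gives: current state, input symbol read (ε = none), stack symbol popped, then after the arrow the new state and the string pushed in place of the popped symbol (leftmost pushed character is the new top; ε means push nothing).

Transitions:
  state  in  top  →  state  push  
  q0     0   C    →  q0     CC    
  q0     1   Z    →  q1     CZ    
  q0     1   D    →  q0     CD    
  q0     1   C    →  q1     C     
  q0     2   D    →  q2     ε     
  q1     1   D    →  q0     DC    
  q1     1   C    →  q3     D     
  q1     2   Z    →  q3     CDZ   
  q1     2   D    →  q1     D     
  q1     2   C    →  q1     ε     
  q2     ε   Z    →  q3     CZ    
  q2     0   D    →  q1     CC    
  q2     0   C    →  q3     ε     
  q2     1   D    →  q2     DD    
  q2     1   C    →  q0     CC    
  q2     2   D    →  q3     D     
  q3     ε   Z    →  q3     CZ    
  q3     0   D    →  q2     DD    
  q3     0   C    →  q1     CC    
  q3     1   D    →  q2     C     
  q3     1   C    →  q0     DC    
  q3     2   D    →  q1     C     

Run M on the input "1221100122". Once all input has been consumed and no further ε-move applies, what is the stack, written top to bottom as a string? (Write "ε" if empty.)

CDCDZ

(q0, 1221100122, Z)
  read 1, top Z: go to q1, push CZ → (q1, 221100122, CZ)
  read 2, top C: go to q1, push ε → (q1, 21100122, Z)
  read 2, top Z: go to q3, push CDZ → (q3, 1100122, CDZ)
  read 1, top C: go to q0, push DC → (q0, 100122, DCDZ)
  read 1, top D: go to q0, push CD → (q0, 00122, CDCDZ)
  read 0, top C: go to q0, push CC → (q0, 0122, CCDCDZ)
  read 0, top C: go to q0, push CC → (q0, 122, CCCDCDZ)
  read 1, top C: go to q1, push C → (q1, 22, CCCDCDZ)
  read 2, top C: go to q1, push ε → (q1, 2, CCDCDZ)
  read 2, top C: go to q1, push ε → (q1, ε, CDCDZ)
All input consumed in state q1 with stack CDCDZ.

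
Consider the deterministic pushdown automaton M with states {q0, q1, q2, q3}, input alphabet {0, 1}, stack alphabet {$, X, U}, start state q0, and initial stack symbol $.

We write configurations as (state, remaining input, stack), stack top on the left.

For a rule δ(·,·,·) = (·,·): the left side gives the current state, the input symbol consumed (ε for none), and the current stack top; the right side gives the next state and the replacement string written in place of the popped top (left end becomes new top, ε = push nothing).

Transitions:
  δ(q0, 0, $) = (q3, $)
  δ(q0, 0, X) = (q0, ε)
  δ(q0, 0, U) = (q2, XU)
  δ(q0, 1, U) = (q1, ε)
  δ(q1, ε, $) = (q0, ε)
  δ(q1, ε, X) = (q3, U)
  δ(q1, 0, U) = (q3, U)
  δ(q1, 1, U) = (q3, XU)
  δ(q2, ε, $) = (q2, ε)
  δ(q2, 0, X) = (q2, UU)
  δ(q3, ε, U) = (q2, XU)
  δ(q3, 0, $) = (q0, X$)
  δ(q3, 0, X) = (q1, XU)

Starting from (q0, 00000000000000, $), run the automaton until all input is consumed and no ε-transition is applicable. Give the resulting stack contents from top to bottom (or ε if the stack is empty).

(q0, 00000000000000, $)
  read 0, top $: go to q3, push $ → (q3, 0000000000000, $)
  read 0, top $: go to q0, push X$ → (q0, 000000000000, X$)
  read 0, top X: go to q0, push ε → (q0, 00000000000, $)
  read 0, top $: go to q3, push $ → (q3, 0000000000, $)
  read 0, top $: go to q0, push X$ → (q0, 000000000, X$)
  read 0, top X: go to q0, push ε → (q0, 00000000, $)
  read 0, top $: go to q3, push $ → (q3, 0000000, $)
  read 0, top $: go to q0, push X$ → (q0, 000000, X$)
  read 0, top X: go to q0, push ε → (q0, 00000, $)
  read 0, top $: go to q3, push $ → (q3, 0000, $)
  read 0, top $: go to q0, push X$ → (q0, 000, X$)
  read 0, top X: go to q0, push ε → (q0, 00, $)
  read 0, top $: go to q3, push $ → (q3, 0, $)
  read 0, top $: go to q0, push X$ → (q0, ε, X$)
All input consumed in state q0 with stack X$.

X$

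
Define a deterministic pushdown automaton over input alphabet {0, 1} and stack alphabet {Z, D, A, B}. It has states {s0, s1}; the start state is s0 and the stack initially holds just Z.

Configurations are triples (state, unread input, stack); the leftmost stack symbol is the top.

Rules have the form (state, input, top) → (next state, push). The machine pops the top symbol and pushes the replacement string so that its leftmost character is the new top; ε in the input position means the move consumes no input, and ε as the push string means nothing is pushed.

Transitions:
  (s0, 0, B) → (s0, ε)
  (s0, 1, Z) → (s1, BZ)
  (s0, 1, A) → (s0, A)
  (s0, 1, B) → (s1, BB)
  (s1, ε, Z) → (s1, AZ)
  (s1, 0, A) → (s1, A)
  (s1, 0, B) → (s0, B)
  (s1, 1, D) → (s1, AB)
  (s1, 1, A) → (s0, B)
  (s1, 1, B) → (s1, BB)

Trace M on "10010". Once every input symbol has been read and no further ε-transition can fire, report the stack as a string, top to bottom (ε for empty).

BZ

(s0, 10010, Z)
  read 1, top Z: go to s1, push BZ → (s1, 0010, BZ)
  read 0, top B: go to s0, push B → (s0, 010, BZ)
  read 0, top B: go to s0, push ε → (s0, 10, Z)
  read 1, top Z: go to s1, push BZ → (s1, 0, BZ)
  read 0, top B: go to s0, push B → (s0, ε, BZ)
All input consumed in state s0 with stack BZ.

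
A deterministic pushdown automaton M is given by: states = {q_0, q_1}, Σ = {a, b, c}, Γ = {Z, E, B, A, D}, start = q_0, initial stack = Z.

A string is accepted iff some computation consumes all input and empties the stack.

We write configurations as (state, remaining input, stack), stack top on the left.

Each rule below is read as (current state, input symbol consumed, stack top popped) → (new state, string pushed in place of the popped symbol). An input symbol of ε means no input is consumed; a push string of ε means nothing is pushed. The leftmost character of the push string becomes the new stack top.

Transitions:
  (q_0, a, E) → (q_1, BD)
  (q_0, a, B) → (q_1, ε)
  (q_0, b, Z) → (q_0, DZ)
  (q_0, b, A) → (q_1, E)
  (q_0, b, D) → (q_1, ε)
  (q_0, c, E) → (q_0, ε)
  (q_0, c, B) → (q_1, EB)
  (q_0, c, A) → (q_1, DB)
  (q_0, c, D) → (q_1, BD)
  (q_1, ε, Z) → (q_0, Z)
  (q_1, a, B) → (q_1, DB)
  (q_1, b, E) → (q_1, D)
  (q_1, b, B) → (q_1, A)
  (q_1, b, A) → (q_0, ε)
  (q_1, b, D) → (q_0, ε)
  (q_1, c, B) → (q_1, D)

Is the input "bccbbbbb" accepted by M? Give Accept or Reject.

Reject

(q_0, bccbbbbb, Z)
  read b, top Z: go to q_0, push DZ → (q_0, ccbbbbb, DZ)
  read c, top D: go to q_1, push BD → (q_1, cbbbbb, BDZ)
  read c, top B: go to q_1, push D → (q_1, bbbbb, DDZ)
  read b, top D: go to q_0, push ε → (q_0, bbbb, DZ)
  read b, top D: go to q_1, push ε → (q_1, bbb, Z)
  ε-move, top Z: go to q_0, push Z → (q_0, bbb, Z)
  read b, top Z: go to q_0, push DZ → (q_0, bb, DZ)
  read b, top D: go to q_1, push ε → (q_1, b, Z)
  ε-move, top Z: go to q_0, push Z → (q_0, b, Z)
  read b, top Z: go to q_0, push DZ → (q_0, ε, DZ)
All input consumed; stack is DZ, not empty, and no further ε-move applies.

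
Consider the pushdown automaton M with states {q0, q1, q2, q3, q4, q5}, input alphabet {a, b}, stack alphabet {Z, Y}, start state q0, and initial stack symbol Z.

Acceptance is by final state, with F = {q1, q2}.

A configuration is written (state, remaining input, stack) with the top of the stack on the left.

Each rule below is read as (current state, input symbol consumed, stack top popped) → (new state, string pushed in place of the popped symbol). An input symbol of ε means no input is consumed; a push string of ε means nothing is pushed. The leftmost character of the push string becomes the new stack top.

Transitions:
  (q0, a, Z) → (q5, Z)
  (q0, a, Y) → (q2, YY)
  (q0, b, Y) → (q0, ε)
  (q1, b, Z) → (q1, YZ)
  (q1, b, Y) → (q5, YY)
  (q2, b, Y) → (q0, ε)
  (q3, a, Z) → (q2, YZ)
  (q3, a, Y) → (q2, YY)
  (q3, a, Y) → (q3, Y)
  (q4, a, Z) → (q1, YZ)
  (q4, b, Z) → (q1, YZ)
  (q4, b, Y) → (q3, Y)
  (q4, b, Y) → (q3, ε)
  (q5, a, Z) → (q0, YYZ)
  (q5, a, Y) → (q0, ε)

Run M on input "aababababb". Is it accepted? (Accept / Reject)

Reject

No computation consumes all input and reaches a final state.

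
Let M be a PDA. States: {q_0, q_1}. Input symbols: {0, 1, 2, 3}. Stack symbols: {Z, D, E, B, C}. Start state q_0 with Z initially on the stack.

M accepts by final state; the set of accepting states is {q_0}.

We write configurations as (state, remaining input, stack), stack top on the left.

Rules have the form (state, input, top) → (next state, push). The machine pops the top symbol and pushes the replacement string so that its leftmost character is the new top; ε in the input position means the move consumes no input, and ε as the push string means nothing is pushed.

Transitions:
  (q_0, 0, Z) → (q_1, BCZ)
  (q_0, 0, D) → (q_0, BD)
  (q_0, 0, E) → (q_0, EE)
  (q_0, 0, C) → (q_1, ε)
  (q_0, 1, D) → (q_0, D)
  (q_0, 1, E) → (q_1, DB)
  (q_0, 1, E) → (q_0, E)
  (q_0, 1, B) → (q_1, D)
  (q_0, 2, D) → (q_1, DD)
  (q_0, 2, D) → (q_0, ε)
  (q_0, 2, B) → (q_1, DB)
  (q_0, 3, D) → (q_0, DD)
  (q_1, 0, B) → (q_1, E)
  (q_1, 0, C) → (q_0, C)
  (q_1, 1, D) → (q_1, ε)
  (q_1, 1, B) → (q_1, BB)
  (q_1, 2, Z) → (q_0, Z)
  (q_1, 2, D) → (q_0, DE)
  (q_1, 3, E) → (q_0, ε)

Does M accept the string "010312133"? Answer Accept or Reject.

One accepting computation: (q_0, 010312133, Z) ⊢ (q_1, 10312133, BCZ) ⊢ (q_1, 0312133, BBCZ) ⊢ (q_1, 312133, EBCZ) ⊢ (q_0, 12133, BCZ) ⊢ (q_1, 2133, DCZ) ⊢ (q_0, 133, DECZ) ⊢ (q_0, 33, DECZ) ⊢ (q_0, 3, DDECZ) ⊢ (q_0, ε, DDDECZ)
All input consumed and state q_0 ∈ F.

Accept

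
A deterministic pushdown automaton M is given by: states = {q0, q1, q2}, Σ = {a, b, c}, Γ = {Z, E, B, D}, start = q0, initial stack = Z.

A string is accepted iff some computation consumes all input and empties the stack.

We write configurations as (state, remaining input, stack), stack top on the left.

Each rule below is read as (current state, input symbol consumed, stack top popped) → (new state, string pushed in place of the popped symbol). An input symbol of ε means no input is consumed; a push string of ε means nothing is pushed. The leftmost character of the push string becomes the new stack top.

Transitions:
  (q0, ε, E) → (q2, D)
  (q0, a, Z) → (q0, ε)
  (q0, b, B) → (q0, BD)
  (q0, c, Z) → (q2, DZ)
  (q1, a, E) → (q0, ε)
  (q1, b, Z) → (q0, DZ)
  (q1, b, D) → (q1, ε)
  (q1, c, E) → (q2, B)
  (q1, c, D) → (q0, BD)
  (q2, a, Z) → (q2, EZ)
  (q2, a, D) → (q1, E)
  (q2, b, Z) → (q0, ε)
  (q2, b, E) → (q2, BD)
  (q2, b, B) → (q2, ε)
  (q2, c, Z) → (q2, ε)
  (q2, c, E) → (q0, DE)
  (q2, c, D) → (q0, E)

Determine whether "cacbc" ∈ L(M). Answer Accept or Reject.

Accept

(q0, cacbc, Z) ⊢ (q2, acbc, DZ) ⊢ (q1, cbc, EZ) ⊢ (q2, bc, BZ) ⊢ (q2, c, Z) ⊢ (q2, ε, ε)
All input consumed and the stack is empty.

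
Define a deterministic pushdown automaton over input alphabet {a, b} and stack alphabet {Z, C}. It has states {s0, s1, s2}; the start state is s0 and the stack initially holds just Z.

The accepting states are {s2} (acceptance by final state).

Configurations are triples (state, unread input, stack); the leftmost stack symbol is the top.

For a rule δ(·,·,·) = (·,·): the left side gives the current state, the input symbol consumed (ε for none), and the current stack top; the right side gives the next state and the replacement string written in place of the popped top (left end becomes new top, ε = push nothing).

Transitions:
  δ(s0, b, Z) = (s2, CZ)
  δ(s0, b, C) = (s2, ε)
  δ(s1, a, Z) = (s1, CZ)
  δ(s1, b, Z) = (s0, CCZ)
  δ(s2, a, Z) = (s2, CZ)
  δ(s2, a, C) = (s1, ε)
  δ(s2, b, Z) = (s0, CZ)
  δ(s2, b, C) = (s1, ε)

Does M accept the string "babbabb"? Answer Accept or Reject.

Accept

(s0, babbabb, Z)
  read b, top Z: go to s2, push CZ → (s2, abbabb, CZ)
  read a, top C: go to s1, push ε → (s1, bbabb, Z)
  read b, top Z: go to s0, push CCZ → (s0, babb, CCZ)
  read b, top C: go to s2, push ε → (s2, abb, CZ)
  read a, top C: go to s1, push ε → (s1, bb, Z)
  read b, top Z: go to s0, push CCZ → (s0, b, CCZ)
  read b, top C: go to s2, push ε → (s2, ε, CZ)
All input consumed; state s2 ∈ F.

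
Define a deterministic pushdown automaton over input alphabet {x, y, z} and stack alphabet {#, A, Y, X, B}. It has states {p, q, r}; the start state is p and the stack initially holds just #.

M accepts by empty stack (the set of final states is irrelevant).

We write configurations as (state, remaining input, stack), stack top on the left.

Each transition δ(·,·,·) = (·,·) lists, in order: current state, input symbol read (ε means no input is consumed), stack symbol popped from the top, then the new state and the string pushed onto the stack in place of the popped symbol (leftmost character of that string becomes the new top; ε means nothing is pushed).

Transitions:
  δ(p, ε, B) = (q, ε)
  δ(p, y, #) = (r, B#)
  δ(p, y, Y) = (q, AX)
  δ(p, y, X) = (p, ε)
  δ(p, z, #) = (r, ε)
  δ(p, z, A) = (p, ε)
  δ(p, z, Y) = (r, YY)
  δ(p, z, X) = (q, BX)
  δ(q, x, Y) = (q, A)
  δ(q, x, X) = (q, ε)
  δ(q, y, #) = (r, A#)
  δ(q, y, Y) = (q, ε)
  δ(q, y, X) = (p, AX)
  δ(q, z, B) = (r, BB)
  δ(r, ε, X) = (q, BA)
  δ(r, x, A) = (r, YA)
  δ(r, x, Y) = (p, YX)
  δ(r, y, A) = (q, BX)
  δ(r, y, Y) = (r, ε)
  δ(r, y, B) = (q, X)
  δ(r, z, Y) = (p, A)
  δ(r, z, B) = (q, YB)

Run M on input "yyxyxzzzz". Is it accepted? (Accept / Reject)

Accept

(p, yyxyxzzzz, #)
  read y, top #: go to r, push B# → (r, yxyxzzzz, B#)
  read y, top B: go to q, push X → (q, xyxzzzz, X#)
  read x, top X: go to q, push ε → (q, yxzzzz, #)
  read y, top #: go to r, push A# → (r, xzzzz, A#)
  read x, top A: go to r, push YA → (r, zzzz, YA#)
  read z, top Y: go to p, push A → (p, zzz, AA#)
  read z, top A: go to p, push ε → (p, zz, A#)
  read z, top A: go to p, push ε → (p, z, #)
  read z, top #: go to r, push ε → (r, ε, ε)
All input consumed and the stack is empty.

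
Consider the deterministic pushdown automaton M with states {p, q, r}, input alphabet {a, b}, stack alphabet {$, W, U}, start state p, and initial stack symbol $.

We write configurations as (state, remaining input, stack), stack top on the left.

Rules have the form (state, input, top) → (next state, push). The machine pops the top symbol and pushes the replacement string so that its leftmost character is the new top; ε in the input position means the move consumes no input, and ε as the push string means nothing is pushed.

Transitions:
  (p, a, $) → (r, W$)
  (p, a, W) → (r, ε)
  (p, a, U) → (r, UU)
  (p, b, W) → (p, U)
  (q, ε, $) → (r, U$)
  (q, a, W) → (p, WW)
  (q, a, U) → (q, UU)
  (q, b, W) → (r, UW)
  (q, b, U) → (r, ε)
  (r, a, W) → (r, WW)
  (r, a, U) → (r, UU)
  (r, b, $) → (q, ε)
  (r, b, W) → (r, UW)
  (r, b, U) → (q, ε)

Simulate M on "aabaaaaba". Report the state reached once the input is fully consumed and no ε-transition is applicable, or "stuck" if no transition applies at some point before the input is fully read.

(p, aabaaaaba, $)
  read a, top $: go to r, push W$ → (r, abaaaaba, W$)
  read a, top W: go to r, push WW → (r, baaaaba, WW$)
  read b, top W: go to r, push UW → (r, aaaaba, UWW$)
  read a, top U: go to r, push UU → (r, aaaba, UUWW$)
  read a, top U: go to r, push UU → (r, aaba, UUUWW$)
  read a, top U: go to r, push UU → (r, aba, UUUUWW$)
  read a, top U: go to r, push UU → (r, ba, UUUUUWW$)
  read b, top U: go to q, push ε → (q, a, UUUUWW$)
  read a, top U: go to q, push UU → (q, ε, UUUUUWW$)
All input consumed; M is in state q.

q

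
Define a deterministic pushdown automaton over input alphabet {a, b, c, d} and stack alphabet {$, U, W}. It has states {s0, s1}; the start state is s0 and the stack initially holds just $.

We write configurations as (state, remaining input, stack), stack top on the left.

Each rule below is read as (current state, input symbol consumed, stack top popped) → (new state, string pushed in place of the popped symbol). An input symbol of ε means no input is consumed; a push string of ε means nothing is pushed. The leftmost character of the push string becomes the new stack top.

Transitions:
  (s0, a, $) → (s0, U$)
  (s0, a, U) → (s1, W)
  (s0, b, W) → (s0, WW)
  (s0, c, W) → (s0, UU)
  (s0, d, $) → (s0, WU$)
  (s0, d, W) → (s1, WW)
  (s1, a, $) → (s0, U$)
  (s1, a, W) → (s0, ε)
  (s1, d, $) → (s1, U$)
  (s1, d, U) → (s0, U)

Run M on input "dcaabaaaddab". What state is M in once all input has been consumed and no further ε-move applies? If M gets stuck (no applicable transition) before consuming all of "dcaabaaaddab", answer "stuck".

stuck

(s0, dcaabaaaddab, $) ⊢ (s0, caabaaaddab, WU$) ⊢ (s0, aabaaaddab, UUU$) ⊢ (s1, abaaaddab, WUU$) ⊢ (s0, baaaddab, UU$)
No transition for (s0, b, top U); M blocks with input baaaddab remaining.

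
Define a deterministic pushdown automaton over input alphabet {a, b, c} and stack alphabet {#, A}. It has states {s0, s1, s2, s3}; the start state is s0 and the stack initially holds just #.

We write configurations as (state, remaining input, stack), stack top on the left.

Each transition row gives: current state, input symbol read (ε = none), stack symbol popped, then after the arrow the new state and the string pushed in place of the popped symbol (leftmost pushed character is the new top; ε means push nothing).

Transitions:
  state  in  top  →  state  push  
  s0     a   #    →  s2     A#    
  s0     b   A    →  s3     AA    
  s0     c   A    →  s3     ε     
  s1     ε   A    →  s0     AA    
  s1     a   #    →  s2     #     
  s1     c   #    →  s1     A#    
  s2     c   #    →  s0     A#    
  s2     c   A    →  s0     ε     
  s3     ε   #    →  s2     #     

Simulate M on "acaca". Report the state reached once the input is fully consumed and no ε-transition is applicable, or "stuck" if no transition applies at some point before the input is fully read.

s2

(s0, acaca, #) ⊢ (s2, caca, A#) ⊢ (s0, aca, #) ⊢ (s2, ca, A#) ⊢ (s0, a, #) ⊢ (s2, ε, A#)
All input consumed; M is in state s2.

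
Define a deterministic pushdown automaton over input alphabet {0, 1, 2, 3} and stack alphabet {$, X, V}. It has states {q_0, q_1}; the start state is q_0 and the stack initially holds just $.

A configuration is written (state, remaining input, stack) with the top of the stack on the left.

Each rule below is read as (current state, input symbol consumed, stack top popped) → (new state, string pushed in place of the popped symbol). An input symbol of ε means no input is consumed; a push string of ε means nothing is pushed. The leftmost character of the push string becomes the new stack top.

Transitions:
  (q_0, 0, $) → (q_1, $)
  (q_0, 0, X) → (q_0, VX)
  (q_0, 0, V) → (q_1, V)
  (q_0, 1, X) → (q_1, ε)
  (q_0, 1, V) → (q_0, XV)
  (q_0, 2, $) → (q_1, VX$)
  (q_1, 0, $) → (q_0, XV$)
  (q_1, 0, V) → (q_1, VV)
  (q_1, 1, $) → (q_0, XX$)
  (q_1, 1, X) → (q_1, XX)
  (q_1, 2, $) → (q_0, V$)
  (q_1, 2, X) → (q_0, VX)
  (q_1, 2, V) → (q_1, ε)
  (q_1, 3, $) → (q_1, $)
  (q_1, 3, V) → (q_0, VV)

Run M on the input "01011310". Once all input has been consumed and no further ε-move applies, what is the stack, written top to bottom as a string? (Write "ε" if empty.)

(q_0, 01011310, $) ⊢ (q_1, 1011310, $) ⊢ (q_0, 011310, XX$) ⊢ (q_0, 11310, VXX$) ⊢ (q_0, 1310, XVXX$) ⊢ (q_1, 310, VXX$) ⊢ (q_0, 10, VVXX$) ⊢ (q_0, 0, XVVXX$) ⊢ (q_0, ε, VXVVXX$)
All input consumed in state q_0 with stack VXVVXX$.

VXVVXX$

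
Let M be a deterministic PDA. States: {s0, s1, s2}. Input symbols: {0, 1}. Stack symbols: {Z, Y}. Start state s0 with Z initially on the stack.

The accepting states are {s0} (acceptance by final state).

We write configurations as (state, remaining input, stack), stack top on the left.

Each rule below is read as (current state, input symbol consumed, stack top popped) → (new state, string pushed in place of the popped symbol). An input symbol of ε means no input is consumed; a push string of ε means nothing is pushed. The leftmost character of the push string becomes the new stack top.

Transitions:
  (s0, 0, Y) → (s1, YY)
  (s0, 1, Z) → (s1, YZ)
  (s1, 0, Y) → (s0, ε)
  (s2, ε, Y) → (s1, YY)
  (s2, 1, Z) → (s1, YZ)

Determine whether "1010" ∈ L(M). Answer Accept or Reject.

Accept

(s0, 1010, Z) ⊢ (s1, 010, YZ) ⊢ (s0, 10, Z) ⊢ (s1, 0, YZ) ⊢ (s0, ε, Z)
All input consumed; state s0 ∈ F.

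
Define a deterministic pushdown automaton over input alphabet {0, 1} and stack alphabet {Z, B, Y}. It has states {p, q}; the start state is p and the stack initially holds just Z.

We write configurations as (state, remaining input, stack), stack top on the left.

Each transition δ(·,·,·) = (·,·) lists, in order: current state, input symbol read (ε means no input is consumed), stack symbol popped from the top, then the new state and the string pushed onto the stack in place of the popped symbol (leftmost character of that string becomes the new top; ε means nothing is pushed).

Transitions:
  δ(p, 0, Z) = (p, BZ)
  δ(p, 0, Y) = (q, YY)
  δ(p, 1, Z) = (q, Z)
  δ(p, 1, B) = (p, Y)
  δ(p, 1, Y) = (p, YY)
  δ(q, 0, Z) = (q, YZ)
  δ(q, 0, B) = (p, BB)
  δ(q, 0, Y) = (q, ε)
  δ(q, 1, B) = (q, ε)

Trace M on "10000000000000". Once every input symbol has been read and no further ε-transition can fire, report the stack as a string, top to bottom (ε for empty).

(p, 10000000000000, Z)
  read 1, top Z: go to q, push Z → (q, 0000000000000, Z)
  read 0, top Z: go to q, push YZ → (q, 000000000000, YZ)
  read 0, top Y: go to q, push ε → (q, 00000000000, Z)
  read 0, top Z: go to q, push YZ → (q, 0000000000, YZ)
  read 0, top Y: go to q, push ε → (q, 000000000, Z)
  read 0, top Z: go to q, push YZ → (q, 00000000, YZ)
  read 0, top Y: go to q, push ε → (q, 0000000, Z)
  read 0, top Z: go to q, push YZ → (q, 000000, YZ)
  read 0, top Y: go to q, push ε → (q, 00000, Z)
  read 0, top Z: go to q, push YZ → (q, 0000, YZ)
  read 0, top Y: go to q, push ε → (q, 000, Z)
  read 0, top Z: go to q, push YZ → (q, 00, YZ)
  read 0, top Y: go to q, push ε → (q, 0, Z)
  read 0, top Z: go to q, push YZ → (q, ε, YZ)
All input consumed in state q with stack YZ.

YZ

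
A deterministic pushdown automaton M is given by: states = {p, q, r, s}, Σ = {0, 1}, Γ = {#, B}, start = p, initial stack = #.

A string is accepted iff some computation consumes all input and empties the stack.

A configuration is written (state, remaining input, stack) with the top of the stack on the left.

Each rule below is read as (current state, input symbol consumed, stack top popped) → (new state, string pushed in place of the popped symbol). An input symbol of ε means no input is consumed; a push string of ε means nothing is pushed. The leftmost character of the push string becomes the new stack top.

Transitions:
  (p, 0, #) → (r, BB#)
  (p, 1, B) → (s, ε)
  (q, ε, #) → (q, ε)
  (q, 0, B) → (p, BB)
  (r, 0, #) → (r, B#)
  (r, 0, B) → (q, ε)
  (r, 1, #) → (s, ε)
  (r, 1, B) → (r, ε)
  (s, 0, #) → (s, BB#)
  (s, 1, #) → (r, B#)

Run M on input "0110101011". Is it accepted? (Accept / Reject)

Accept

(p, 0110101011, #)
  read 0, top #: go to r, push BB# → (r, 110101011, BB#)
  read 1, top B: go to r, push ε → (r, 10101011, B#)
  read 1, top B: go to r, push ε → (r, 0101011, #)
  read 0, top #: go to r, push B# → (r, 101011, B#)
  read 1, top B: go to r, push ε → (r, 01011, #)
  read 0, top #: go to r, push B# → (r, 1011, B#)
  read 1, top B: go to r, push ε → (r, 011, #)
  read 0, top #: go to r, push B# → (r, 11, B#)
  read 1, top B: go to r, push ε → (r, 1, #)
  read 1, top #: go to s, push ε → (s, ε, ε)
All input consumed and the stack is empty.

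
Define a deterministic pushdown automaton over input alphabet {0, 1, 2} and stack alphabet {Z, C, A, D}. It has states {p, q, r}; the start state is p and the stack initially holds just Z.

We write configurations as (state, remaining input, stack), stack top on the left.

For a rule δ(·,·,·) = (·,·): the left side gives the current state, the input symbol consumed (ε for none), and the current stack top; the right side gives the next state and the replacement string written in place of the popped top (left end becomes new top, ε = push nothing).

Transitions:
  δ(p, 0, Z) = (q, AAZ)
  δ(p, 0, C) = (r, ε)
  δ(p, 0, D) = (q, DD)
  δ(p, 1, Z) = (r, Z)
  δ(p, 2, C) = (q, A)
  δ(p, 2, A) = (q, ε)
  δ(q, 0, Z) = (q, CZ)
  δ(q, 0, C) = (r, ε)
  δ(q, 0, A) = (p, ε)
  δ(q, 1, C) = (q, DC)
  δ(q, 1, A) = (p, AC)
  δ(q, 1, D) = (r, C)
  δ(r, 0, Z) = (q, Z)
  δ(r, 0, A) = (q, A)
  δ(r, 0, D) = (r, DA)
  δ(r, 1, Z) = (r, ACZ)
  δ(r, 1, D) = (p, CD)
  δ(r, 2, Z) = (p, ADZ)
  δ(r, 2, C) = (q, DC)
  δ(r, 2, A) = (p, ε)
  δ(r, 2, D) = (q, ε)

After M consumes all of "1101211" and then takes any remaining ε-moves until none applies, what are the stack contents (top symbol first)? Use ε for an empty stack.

(p, 1101211, Z)
  read 1, top Z: go to r, push Z → (r, 101211, Z)
  read 1, top Z: go to r, push ACZ → (r, 01211, ACZ)
  read 0, top A: go to q, push A → (q, 1211, ACZ)
  read 1, top A: go to p, push AC → (p, 211, ACCZ)
  read 2, top A: go to q, push ε → (q, 11, CCZ)
  read 1, top C: go to q, push DC → (q, 1, DCCZ)
  read 1, top D: go to r, push C → (r, ε, CCCZ)
All input consumed in state r with stack CCCZ.

CCCZ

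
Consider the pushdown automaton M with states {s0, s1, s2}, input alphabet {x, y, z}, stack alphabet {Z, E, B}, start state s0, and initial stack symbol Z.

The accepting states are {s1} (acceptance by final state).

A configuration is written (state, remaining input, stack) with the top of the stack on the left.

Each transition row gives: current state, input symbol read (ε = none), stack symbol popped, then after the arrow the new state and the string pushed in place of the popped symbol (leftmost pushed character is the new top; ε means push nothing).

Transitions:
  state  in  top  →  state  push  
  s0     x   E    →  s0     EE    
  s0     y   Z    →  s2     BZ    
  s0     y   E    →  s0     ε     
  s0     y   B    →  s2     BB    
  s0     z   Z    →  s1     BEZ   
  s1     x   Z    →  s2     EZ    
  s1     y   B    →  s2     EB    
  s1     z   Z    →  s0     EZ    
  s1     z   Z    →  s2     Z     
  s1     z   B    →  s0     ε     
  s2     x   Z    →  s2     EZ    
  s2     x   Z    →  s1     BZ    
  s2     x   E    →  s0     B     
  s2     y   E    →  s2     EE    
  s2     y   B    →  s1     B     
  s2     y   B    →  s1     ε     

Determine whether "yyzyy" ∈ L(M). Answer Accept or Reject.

One accepting computation: (s0, yyzyy, Z) ⊢ (s2, yzyy, BZ) ⊢ (s1, zyy, BZ) ⊢ (s0, yy, Z) ⊢ (s2, y, BZ) ⊢ (s1, ε, BZ)
All input consumed and state s1 ∈ F.

Accept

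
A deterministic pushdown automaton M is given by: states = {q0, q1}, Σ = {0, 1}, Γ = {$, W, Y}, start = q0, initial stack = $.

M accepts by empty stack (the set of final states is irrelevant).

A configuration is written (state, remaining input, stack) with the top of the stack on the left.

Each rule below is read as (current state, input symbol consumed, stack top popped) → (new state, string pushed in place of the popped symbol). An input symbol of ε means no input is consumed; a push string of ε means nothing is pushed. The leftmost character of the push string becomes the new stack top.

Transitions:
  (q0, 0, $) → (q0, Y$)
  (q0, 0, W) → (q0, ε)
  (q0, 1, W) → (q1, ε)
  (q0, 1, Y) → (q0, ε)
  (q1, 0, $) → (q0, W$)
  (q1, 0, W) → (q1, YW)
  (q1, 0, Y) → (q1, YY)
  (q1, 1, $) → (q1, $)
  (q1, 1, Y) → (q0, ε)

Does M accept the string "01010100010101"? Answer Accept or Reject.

Reject

(q0, 01010100010101, $)
  read 0, top $: go to q0, push Y$ → (q0, 1010100010101, Y$)
  read 1, top Y: go to q0, push ε → (q0, 010100010101, $)
  read 0, top $: go to q0, push Y$ → (q0, 10100010101, Y$)
  read 1, top Y: go to q0, push ε → (q0, 0100010101, $)
  read 0, top $: go to q0, push Y$ → (q0, 100010101, Y$)
  read 1, top Y: go to q0, push ε → (q0, 00010101, $)
  read 0, top $: go to q0, push Y$ → (q0, 0010101, Y$)
No transition applies at (q0, 0010101, Y$); input not fully consumed.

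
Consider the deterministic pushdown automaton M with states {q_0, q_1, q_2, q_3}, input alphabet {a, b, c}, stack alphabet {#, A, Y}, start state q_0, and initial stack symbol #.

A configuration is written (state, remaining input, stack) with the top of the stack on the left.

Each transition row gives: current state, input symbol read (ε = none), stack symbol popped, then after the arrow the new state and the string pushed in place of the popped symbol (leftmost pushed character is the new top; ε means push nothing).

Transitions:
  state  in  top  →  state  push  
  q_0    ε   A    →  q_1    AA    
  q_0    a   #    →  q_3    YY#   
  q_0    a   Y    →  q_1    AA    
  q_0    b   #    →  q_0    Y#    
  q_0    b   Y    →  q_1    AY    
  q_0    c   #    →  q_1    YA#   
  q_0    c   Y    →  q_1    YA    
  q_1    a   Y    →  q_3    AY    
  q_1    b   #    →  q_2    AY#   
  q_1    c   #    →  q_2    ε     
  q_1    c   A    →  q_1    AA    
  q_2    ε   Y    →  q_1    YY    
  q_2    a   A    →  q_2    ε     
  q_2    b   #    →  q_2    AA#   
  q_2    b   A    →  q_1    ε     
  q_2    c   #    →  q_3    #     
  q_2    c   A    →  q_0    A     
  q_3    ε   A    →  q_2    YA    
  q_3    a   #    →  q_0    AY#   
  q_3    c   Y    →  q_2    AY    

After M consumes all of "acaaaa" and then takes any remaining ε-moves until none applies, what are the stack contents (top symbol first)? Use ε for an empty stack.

(q_0, acaaaa, #) ⊢ (q_3, caaaa, YY#) ⊢ (q_2, aaaa, AYY#) ⊢ (q_2, aaa, YY#) ⊢ (q_1, aaa, YYY#) ⊢ (q_3, aa, AYYY#) ⊢ (q_2, aa, YAYYY#) ⊢ (q_1, aa, YYAYYY#) ⊢ (q_3, a, AYYAYYY#) ⊢ (q_2, a, YAYYAYYY#) ⊢ (q_1, a, YYAYYAYYY#) ⊢ (q_3, ε, AYYAYYAYYY#) ⊢ (q_2, ε, YAYYAYYAYYY#) ⊢ (q_1, ε, YYAYYAYYAYYY#)
All input consumed in state q_1 with stack YYAYYAYYAYYY#.

YYAYYAYYAYYY#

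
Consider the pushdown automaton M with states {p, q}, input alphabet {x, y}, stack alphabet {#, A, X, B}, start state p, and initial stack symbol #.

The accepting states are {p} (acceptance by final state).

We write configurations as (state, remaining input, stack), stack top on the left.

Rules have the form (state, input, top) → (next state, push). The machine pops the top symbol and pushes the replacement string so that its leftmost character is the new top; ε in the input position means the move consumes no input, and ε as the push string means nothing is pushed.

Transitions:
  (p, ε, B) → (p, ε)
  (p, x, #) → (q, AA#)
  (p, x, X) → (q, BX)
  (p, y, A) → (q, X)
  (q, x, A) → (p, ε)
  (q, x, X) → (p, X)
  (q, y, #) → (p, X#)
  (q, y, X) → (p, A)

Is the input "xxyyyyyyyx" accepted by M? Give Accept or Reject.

Accept

One accepting computation: (p, xxyyyyyyyx, #) ⊢ (q, xyyyyyyyx, AA#) ⊢ (p, yyyyyyyx, A#) ⊢ (q, yyyyyyx, X#) ⊢ (p, yyyyyx, A#) ⊢ (q, yyyyx, X#) ⊢ (p, yyyx, A#) ⊢ (q, yyx, X#) ⊢ (p, yx, A#) ⊢ (q, x, X#) ⊢ (p, ε, X#)
All input consumed and state p ∈ F.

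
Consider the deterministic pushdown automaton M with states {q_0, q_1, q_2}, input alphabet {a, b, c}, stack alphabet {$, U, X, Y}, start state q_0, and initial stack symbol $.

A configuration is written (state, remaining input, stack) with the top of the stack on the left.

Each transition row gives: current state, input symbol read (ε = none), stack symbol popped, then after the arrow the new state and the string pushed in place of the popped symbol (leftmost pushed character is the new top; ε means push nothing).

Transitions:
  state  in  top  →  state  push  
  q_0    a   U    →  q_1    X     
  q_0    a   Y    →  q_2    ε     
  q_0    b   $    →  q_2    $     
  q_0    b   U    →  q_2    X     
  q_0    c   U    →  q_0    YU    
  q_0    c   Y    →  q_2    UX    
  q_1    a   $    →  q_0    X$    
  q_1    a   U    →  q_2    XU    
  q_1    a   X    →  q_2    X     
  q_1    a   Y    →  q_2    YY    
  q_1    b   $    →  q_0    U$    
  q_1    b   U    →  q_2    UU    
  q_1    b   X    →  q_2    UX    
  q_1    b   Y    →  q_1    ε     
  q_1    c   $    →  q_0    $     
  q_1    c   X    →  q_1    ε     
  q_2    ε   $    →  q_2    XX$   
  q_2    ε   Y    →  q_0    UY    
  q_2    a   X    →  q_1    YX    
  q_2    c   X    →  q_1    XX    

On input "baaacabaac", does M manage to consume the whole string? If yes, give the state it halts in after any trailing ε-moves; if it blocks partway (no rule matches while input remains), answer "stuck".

q_0

(q_0, baaacabaac, $) ⊢ (q_2, aaacabaac, $) ⊢ (q_2, aaacabaac, XX$) ⊢ (q_1, aacabaac, YXX$) ⊢ (q_2, acabaac, YYXX$) ⊢ (q_0, acabaac, UYYXX$) ⊢ (q_1, cabaac, XYYXX$) ⊢ (q_1, abaac, YYXX$) ⊢ (q_2, baac, YYYXX$) ⊢ (q_0, baac, UYYYXX$) ⊢ (q_2, aac, XYYYXX$) ⊢ (q_1, ac, YXYYYXX$) ⊢ (q_2, c, YYXYYYXX$) ⊢ (q_0, c, UYYXYYYXX$) ⊢ (q_0, ε, YUYYXYYYXX$)
All input consumed; M is in state q_0.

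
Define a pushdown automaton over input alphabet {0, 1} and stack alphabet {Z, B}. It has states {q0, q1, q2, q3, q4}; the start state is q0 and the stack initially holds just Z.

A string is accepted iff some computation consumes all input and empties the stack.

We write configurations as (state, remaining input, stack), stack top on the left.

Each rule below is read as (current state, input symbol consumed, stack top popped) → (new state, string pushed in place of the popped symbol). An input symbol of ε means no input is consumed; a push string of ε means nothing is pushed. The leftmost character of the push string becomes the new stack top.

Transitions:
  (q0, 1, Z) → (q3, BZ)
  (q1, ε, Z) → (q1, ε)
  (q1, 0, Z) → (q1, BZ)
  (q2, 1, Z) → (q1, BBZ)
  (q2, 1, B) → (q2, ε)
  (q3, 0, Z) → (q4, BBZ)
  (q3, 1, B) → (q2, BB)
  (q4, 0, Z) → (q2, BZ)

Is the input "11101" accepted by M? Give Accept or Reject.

Reject

No computation consumes all input and empties the stack.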